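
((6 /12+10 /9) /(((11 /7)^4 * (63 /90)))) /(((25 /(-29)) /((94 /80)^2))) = -637214767 /1054152000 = -0.60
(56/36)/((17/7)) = 98/153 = 0.64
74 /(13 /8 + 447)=16 /97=0.16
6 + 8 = 14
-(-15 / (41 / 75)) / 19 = 1125 / 779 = 1.44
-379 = -379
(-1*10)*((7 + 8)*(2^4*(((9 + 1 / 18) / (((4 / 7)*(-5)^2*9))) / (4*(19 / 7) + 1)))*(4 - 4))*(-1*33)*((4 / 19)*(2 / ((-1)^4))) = 0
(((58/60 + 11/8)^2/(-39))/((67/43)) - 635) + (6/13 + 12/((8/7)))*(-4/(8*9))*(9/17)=-406449570491/639662400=-635.41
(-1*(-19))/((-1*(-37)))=19/37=0.51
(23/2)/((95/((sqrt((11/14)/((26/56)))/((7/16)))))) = 184 * sqrt(286)/8645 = 0.36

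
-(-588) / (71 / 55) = 32340 / 71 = 455.49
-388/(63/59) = -22892/63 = -363.37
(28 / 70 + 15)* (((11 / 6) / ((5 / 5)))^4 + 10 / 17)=20162989 / 110160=183.03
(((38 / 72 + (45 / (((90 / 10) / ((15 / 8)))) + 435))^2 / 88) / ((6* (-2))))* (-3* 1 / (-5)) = -1026113089 / 9123840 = -112.47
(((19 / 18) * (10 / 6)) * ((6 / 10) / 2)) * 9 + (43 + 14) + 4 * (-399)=-6137 / 4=-1534.25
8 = 8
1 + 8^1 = 9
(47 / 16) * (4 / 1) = 47 / 4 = 11.75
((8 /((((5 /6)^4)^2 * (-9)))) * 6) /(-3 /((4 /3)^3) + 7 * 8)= -573308928 /1368359375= -0.42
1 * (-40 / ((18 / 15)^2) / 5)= -50 / 9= -5.56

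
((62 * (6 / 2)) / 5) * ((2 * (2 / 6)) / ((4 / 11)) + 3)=899 / 5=179.80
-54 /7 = -7.71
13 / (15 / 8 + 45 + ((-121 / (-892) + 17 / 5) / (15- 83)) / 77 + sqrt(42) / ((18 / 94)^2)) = -55905276616272634320 / 2664216296295297072761 + 32525836398312364800*sqrt(42) / 2664216296295297072761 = 0.06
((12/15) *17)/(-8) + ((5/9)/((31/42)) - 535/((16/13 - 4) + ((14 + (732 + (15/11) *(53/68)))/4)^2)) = -3633942229141253/3774933269958090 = -0.96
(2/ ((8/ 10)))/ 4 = 5/ 8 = 0.62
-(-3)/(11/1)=3/11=0.27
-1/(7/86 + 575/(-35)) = 602/9841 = 0.06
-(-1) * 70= 70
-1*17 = -17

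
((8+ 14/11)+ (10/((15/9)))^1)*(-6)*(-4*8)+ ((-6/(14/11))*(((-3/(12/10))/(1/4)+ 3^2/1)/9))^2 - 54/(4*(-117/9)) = 370012879/126126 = 2933.68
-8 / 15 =-0.53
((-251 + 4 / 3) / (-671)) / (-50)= -749 / 100650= -0.01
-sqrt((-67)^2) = -67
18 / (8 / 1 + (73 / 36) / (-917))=594216 / 264023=2.25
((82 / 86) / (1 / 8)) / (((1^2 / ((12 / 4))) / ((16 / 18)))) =2624 / 129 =20.34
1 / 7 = 0.14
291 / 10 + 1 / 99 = 29.11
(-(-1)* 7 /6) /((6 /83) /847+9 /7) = 492107 /542358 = 0.91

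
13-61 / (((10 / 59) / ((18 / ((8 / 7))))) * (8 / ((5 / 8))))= -220081 / 512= -429.85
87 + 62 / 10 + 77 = 851 / 5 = 170.20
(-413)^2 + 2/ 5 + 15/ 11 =170570.76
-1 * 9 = -9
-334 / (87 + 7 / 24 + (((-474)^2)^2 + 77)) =-8016 / 1211503323367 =-0.00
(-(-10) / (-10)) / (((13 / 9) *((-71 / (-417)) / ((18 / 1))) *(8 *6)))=-11259 / 7384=-1.52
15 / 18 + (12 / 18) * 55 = 75 / 2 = 37.50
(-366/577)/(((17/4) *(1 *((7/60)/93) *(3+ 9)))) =-680760/68663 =-9.91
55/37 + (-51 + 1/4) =-7291/148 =-49.26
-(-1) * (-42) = -42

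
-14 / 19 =-0.74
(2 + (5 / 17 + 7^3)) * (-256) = -1502720 / 17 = -88395.29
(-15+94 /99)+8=-599 /99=-6.05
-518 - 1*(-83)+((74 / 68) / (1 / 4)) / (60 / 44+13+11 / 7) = -9067967 / 20859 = -434.73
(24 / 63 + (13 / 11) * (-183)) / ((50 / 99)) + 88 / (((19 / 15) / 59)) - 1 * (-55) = 24781103 / 6650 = 3726.48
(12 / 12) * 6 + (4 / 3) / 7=130 / 21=6.19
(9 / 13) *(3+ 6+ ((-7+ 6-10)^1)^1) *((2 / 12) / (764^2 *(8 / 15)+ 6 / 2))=-45 / 60704969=-0.00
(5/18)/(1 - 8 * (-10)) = 5/1458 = 0.00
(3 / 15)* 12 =12 / 5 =2.40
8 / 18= 4 / 9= 0.44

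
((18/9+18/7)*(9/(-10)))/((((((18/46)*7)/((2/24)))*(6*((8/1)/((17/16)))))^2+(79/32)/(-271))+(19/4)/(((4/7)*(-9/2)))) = -1718216105472/920863985829128215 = -0.00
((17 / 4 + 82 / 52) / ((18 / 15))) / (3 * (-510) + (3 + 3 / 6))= -505 / 158756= -0.00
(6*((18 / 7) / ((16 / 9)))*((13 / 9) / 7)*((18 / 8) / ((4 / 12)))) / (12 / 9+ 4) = 28431 / 12544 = 2.27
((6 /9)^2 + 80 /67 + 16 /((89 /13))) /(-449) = -213356 /24096483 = -0.01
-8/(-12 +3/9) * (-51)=-1224/35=-34.97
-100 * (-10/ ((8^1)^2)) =125/ 8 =15.62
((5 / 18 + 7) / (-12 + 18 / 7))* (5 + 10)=-4585 / 396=-11.58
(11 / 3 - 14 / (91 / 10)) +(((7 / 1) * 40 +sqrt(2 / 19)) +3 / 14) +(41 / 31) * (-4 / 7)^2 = sqrt(38) / 19 +33503671 / 118482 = 283.10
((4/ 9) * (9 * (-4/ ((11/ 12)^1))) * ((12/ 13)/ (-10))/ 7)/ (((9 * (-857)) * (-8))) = 16/ 4289285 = 0.00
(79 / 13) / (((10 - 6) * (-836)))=-79 / 43472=-0.00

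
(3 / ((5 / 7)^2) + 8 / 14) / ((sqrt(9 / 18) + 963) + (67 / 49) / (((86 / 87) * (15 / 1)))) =13791860055274 / 2058896841520795 - 1432039406 * sqrt(2) / 411779368304159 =0.01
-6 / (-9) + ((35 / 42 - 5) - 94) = -97.50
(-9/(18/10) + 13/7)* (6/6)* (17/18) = -187/63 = -2.97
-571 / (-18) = 31.72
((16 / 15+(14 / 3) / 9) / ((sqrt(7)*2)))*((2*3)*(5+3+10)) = 428*sqrt(7) / 35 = 32.35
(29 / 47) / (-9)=-29 / 423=-0.07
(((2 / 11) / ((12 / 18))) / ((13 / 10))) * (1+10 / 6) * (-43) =-24.06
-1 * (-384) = 384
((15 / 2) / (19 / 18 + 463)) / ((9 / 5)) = 75 / 8353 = 0.01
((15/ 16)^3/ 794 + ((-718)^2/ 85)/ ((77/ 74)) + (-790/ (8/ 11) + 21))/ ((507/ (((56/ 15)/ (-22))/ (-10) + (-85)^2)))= 201457045174692902027/ 2967773512704000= 67881.54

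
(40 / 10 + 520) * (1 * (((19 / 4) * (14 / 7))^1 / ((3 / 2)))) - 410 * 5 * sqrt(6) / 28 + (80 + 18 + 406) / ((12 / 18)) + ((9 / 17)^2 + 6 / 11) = 38867971 / 9537 - 1025 * sqrt(6) / 14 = 3896.15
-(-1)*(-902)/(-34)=451/17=26.53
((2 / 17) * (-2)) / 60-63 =-16066 / 255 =-63.00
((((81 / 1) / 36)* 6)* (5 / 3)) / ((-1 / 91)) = -4095 / 2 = -2047.50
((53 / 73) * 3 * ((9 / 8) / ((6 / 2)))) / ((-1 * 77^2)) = -477 / 3462536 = -0.00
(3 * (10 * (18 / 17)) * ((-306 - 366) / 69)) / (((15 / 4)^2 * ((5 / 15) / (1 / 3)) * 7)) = -6144 / 1955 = -3.14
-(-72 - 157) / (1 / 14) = 3206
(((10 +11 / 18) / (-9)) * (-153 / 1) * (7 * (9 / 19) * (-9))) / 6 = -68187 / 76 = -897.20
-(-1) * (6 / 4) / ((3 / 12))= 6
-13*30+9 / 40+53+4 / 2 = -13391 / 40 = -334.78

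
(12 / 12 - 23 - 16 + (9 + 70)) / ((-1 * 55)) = -41 / 55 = -0.75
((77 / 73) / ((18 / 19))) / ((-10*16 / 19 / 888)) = -1028489 / 8760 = -117.41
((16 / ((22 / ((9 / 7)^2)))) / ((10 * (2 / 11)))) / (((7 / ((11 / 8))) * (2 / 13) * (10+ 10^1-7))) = 891 / 13720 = 0.06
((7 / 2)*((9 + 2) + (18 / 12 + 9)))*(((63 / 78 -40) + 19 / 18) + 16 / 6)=-624575 / 234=-2669.12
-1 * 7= -7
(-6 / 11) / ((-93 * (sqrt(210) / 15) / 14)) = 0.08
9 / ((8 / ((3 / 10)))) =27 / 80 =0.34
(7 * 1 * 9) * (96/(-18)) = -336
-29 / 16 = -1.81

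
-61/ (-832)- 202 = -168003/ 832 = -201.93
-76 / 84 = -19 / 21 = -0.90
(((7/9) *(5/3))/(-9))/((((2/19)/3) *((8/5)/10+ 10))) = -16625/41148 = -0.40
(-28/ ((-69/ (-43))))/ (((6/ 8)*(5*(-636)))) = 1204/ 164565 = 0.01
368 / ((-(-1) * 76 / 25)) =2300 / 19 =121.05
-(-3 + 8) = -5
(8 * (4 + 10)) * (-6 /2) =-336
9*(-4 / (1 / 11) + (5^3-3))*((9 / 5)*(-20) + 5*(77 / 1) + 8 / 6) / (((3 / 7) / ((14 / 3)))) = 2677948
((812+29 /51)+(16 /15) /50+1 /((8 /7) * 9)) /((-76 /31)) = -3854575309 /11628000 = -331.49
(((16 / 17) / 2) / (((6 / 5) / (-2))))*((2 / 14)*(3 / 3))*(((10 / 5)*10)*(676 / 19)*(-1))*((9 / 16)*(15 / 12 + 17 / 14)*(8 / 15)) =58.94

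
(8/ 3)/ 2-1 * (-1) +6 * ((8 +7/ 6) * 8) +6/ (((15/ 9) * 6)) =6644/ 15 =442.93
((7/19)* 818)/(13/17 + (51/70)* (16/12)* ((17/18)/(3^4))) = 1241840565/3197776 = 388.35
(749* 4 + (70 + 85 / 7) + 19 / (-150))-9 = 3222467 / 1050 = 3069.02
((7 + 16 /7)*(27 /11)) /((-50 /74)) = -12987 /385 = -33.73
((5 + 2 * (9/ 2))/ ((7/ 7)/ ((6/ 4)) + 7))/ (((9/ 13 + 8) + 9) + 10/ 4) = 0.09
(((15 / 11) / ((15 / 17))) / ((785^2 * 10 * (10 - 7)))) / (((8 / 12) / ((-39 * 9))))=-0.00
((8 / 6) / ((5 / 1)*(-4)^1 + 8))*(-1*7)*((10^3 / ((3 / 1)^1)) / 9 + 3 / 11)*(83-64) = 1473773 / 2673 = 551.36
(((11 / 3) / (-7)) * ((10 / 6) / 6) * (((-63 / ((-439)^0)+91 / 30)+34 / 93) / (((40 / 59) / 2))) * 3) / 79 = 35973421 / 37028880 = 0.97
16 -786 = -770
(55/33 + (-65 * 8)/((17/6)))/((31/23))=-134.93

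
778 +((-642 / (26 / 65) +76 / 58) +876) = 1459 / 29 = 50.31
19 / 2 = 9.50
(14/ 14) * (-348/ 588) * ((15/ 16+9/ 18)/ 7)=-667/ 5488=-0.12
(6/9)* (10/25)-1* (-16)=244/15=16.27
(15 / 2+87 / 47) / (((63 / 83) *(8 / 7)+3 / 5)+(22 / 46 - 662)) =-8390055 / 592220492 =-0.01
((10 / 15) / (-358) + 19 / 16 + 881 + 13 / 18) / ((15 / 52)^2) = 3846073777 / 362475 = 10610.59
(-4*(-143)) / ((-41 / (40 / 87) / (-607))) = 13888160 / 3567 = 3893.51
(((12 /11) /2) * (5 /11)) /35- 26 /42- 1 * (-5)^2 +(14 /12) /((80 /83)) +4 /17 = -167025541 /6911520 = -24.17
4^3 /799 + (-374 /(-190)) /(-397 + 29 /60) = 27136900 /361171171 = 0.08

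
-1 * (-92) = 92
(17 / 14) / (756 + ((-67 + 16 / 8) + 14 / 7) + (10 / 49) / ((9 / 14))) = 153 / 87358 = 0.00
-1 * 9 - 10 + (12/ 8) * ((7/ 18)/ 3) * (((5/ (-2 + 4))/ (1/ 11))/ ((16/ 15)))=-5371/ 384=-13.99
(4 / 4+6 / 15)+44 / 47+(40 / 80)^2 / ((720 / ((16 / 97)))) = 383431 / 164124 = 2.34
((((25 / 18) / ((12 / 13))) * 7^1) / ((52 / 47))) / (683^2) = 8225 / 403046496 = 0.00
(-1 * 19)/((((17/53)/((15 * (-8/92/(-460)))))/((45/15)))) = -9063/17986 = -0.50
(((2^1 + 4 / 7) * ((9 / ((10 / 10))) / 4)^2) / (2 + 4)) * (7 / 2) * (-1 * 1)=-243 / 32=-7.59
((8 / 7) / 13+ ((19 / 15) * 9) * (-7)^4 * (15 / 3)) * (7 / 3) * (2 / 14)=45619.03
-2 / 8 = -1 / 4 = -0.25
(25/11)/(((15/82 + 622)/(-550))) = -102500/51019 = -2.01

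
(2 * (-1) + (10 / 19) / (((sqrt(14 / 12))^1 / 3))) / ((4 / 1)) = -0.13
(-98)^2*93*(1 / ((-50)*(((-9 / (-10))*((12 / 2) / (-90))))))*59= 17565716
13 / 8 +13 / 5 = 169 / 40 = 4.22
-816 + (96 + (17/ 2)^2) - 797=-5779/ 4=-1444.75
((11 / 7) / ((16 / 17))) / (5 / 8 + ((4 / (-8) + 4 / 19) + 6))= 3553 / 13482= 0.26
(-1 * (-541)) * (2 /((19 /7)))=7574 /19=398.63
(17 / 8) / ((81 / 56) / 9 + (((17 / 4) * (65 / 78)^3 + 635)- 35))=756 / 214391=0.00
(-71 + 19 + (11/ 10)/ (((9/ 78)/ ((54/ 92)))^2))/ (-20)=124501/ 105800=1.18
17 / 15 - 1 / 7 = 104 / 105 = 0.99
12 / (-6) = -2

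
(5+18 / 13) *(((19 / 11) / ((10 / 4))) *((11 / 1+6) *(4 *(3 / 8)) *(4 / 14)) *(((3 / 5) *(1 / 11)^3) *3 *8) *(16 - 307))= -3370213008 / 33308275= -101.18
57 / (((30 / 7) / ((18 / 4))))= 1197 / 20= 59.85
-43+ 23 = -20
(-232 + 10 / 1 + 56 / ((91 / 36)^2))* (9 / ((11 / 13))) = -2270322 / 1001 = -2268.05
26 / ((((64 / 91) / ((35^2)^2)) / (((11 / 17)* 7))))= 136693431875 / 544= 251274690.95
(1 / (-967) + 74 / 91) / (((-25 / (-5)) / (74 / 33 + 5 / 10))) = 1175957 / 2639910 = 0.45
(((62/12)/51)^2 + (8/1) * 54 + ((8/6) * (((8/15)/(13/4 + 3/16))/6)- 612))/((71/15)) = -4633829917/121882860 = -38.02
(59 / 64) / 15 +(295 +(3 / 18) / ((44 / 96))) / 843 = 1222049 / 2967360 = 0.41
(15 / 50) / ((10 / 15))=9 / 20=0.45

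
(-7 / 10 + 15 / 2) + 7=69 / 5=13.80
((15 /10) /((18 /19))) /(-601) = -19 /7212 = -0.00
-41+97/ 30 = -37.77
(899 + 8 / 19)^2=292033921 / 361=808958.23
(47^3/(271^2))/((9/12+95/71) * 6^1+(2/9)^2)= 1194172146/10624489147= 0.11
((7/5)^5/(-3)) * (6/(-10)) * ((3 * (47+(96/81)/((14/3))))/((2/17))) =121512209/93750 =1296.13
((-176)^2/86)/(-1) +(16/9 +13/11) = -1520713/4257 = -357.23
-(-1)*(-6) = -6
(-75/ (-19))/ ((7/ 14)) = 7.89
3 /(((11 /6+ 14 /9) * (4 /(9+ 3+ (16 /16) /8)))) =2619 /976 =2.68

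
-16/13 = -1.23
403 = 403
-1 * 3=-3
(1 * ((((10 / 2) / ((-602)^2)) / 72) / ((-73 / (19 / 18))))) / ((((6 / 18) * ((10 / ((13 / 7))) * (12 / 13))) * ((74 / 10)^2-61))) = 6175 / 23040405448704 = 0.00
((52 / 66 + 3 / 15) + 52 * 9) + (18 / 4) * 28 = 98173 / 165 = 594.99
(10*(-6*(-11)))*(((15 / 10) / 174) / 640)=33 / 3712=0.01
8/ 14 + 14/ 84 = 31/ 42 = 0.74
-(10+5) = -15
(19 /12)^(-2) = 144 /361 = 0.40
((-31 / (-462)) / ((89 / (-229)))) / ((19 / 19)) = -7099 / 41118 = -0.17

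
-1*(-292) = 292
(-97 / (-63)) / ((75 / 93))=3007 / 1575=1.91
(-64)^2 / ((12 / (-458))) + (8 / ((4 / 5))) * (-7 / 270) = -4220935 / 27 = -156330.93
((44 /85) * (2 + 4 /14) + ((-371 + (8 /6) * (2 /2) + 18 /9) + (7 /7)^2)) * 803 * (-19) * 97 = 965487920452 /1785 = 540889591.29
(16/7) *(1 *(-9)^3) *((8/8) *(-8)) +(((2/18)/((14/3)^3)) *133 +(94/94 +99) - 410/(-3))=15954907/1176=13567.10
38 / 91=0.42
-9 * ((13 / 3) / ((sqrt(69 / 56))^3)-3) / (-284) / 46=-27 / 13064 +182 * sqrt(966) / 2591571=0.00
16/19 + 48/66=328/209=1.57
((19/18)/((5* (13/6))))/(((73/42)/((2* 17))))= 9044/4745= 1.91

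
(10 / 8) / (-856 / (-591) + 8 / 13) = 0.61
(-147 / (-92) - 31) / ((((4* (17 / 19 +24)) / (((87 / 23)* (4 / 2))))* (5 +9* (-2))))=4471365 / 26022568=0.17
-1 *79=-79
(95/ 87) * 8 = 760/ 87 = 8.74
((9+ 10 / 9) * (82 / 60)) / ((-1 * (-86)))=3731 / 23220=0.16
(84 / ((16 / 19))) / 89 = 399 / 356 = 1.12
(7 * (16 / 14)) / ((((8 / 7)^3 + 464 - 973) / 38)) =-104272 / 174075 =-0.60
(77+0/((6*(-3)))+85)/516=27/86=0.31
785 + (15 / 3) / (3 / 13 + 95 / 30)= 786.47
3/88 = 0.03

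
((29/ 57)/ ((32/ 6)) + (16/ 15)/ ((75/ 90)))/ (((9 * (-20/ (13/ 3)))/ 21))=-951223/ 1368000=-0.70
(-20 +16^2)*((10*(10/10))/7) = 2360/7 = 337.14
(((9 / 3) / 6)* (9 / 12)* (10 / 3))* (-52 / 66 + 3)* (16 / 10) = 146 / 33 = 4.42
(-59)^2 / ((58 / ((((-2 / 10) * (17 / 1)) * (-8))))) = 236708 / 145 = 1632.47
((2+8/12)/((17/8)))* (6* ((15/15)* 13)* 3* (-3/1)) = -14976/17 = -880.94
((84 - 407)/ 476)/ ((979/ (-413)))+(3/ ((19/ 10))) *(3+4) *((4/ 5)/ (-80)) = 0.18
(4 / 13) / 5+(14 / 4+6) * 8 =76.06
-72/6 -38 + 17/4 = -183/4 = -45.75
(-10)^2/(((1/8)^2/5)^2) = 10240000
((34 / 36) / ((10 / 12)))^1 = 17 / 15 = 1.13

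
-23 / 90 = -0.26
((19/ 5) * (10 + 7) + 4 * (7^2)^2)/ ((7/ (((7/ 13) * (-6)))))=-290058/ 65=-4462.43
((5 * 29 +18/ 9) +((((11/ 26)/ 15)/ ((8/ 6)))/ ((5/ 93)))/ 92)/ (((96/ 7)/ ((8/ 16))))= 82047987/ 15308800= 5.36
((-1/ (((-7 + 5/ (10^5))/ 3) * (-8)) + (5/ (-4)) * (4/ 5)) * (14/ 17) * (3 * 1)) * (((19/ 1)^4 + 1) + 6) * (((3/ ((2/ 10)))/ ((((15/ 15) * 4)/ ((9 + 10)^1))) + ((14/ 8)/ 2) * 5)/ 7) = -8722549538670/ 2379983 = -3664962.96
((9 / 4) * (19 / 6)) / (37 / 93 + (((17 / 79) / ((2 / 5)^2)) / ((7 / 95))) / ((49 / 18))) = 143641197 / 143196212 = 1.00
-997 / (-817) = 997 / 817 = 1.22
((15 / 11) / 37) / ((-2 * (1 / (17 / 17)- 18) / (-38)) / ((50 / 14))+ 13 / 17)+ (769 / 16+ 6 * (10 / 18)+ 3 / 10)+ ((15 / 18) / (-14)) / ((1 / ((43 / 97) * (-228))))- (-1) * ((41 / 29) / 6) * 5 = 19619628930557 / 332751120240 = 58.96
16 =16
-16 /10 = -8 /5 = -1.60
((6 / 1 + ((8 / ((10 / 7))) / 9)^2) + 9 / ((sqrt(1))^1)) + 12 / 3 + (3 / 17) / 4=2675687 / 137700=19.43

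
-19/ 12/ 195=-19/ 2340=-0.01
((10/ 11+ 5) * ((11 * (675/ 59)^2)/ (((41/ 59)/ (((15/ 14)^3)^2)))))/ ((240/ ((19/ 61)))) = 427297939453125/ 17776812841984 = 24.04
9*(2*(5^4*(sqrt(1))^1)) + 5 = 11255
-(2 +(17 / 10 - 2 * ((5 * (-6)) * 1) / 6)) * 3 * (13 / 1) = -5343 / 10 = -534.30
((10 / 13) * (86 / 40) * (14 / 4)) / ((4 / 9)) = 13.02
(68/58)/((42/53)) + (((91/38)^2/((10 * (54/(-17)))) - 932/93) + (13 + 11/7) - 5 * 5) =-93975217981/4907029680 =-19.15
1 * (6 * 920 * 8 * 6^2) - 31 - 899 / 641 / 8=8152129413 / 5128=1589728.82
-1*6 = -6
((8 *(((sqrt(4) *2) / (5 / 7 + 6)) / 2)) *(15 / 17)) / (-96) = -35 / 1598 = -0.02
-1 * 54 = -54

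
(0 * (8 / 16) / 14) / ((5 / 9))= 0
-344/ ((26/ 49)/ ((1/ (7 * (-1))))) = 92.62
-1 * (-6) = 6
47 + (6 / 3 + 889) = 938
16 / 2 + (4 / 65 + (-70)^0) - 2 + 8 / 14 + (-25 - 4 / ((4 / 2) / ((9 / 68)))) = -272763 / 15470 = -17.63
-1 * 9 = -9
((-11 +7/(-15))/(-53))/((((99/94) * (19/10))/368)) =11899648/299079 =39.79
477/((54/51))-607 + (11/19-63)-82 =-11435/38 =-300.92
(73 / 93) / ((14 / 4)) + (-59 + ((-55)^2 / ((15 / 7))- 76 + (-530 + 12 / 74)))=17994268 / 24087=747.05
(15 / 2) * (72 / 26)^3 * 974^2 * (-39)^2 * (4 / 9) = 1327842823680 / 13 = 102141755667.69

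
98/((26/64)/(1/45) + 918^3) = 3136/24755860809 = 0.00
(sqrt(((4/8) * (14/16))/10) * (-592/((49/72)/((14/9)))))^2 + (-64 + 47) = 2803117/35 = 80089.06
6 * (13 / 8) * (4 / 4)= 39 / 4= 9.75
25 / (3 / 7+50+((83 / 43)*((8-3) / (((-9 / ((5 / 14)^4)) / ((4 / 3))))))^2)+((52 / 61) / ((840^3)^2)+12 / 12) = 50240424512513084526160277378936797 / 33588888116262929544910427136000000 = 1.50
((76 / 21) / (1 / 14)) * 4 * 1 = 608 / 3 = 202.67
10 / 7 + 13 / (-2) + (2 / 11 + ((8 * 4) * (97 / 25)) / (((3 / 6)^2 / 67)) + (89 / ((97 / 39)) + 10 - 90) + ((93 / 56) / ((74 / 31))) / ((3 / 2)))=1836434093303 / 55270600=33226.24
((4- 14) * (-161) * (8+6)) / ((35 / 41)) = 26404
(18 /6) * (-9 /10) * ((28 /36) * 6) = -63 /5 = -12.60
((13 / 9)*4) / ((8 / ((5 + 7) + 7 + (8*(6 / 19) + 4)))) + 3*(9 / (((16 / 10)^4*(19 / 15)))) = 15190765 / 700416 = 21.69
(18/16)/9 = 1/8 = 0.12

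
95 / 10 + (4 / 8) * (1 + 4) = 12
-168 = -168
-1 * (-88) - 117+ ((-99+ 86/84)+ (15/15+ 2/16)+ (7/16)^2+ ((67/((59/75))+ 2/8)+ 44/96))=-4206067/105728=-39.78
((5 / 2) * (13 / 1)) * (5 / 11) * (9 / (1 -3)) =-2925 / 44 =-66.48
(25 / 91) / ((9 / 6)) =50 / 273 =0.18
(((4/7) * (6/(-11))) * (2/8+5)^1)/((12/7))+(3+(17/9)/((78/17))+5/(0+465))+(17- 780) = -91028849/119691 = -760.53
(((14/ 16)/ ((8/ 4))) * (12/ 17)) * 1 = 21/ 68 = 0.31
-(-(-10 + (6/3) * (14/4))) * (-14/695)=42/695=0.06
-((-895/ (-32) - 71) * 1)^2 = -1896129/ 1024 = -1851.69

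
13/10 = 1.30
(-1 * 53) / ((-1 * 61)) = 53 / 61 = 0.87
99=99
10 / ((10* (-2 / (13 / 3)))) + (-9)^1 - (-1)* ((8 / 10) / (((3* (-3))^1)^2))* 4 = -9013 / 810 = -11.13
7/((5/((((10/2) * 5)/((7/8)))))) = 40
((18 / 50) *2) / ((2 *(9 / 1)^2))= 1 / 225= 0.00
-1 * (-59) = 59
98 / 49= 2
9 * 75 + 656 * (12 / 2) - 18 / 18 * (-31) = 4642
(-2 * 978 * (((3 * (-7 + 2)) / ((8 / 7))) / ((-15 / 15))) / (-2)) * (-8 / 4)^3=-102690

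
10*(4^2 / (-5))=-32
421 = 421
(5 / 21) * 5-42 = -857 / 21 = -40.81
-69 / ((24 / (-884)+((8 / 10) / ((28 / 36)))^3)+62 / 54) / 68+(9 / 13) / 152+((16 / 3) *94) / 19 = 86880691929311 / 3350429881656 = 25.93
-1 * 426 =-426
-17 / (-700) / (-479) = -17 / 335300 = -0.00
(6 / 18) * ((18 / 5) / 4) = 3 / 10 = 0.30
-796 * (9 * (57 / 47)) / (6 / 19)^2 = -4094823 / 47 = -87123.89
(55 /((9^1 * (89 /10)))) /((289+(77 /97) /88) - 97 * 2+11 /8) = 0.01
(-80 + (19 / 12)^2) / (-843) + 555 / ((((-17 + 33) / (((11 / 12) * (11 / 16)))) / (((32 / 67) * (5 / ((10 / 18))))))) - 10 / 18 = 1520973301 / 16266528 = 93.50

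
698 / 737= 0.95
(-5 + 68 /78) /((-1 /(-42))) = -2254 /13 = -173.38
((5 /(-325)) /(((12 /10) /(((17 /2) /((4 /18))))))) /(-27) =17 /936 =0.02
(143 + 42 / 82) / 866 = 2942 / 17753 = 0.17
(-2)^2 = 4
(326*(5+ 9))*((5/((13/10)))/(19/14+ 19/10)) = 3993500/741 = 5389.34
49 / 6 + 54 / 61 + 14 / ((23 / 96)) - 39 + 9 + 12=416579 / 8418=49.49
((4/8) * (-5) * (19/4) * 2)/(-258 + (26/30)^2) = 21375/231524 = 0.09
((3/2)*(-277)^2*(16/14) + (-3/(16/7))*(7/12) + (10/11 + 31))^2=420370776480244489/24285184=17309762877.66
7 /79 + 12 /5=2.49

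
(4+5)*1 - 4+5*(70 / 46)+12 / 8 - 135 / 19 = 6121 / 874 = 7.00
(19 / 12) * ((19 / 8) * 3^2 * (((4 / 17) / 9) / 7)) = 361 / 2856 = 0.13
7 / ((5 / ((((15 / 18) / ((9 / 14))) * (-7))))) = -343 / 27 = -12.70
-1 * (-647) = 647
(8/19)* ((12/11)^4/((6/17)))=470016/278179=1.69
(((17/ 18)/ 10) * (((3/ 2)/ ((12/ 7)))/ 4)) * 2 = 119/ 2880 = 0.04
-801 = -801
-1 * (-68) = 68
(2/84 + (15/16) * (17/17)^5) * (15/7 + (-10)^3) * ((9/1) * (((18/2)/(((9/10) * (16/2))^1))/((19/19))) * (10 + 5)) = -161873.37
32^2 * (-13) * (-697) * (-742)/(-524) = 1721155072/131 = 13138588.34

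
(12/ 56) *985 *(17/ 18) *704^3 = 1460639825920/ 21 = 69554277424.76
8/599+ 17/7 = 10239/4193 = 2.44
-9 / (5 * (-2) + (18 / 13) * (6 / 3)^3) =-117 / 14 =-8.36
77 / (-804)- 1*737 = -592625 / 804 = -737.10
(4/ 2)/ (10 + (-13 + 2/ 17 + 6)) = 34/ 53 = 0.64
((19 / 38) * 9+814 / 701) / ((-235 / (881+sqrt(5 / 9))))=-6992497 / 329470 - 7937 * sqrt(5) / 988410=-21.24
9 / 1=9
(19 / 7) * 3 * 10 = 570 / 7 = 81.43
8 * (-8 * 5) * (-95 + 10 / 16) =30200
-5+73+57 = 125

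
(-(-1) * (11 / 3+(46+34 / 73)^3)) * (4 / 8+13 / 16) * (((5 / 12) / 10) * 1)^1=819601412357 / 149382528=5486.59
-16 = -16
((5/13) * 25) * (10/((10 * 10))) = 25/26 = 0.96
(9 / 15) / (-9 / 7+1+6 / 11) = 231 / 100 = 2.31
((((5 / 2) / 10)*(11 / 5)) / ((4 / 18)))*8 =99 / 5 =19.80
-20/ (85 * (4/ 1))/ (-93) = 0.00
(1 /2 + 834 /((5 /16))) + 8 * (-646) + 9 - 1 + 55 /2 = -2463.20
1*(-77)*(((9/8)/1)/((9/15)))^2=-17325/64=-270.70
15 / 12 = 5 / 4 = 1.25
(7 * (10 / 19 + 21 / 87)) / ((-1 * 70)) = -423 / 5510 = -0.08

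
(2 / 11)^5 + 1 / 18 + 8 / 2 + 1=14656217 / 2898918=5.06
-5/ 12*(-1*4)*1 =5/ 3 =1.67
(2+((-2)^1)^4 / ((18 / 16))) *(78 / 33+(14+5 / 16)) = 270.52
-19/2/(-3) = 19/6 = 3.17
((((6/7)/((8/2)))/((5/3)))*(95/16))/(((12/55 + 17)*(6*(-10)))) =-627/848512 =-0.00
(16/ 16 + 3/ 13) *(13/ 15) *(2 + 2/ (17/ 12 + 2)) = 1696/ 615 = 2.76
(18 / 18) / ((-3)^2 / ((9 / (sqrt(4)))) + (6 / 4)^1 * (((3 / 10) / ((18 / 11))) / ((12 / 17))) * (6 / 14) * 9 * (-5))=-224 / 1235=-0.18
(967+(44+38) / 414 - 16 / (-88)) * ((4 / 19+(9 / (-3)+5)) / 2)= 15419068 / 14421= 1069.21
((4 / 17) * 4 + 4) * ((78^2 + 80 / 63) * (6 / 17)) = 3066976 / 289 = 10612.37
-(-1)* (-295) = -295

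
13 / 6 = 2.17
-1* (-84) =84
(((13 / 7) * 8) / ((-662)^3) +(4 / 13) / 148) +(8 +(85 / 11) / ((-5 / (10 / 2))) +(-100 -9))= -146032652345588 / 1343135360567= -108.73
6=6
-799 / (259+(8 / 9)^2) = -64719 / 21043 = -3.08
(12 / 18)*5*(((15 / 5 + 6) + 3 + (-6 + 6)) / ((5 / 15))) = 120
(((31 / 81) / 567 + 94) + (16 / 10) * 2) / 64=22320677 / 14696640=1.52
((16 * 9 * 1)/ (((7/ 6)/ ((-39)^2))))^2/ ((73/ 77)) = 18996718980096/ 511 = 37175575303.51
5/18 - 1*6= -103/18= -5.72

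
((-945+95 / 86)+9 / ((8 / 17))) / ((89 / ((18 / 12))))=-954363 / 61232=-15.59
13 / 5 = 2.60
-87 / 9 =-29 / 3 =-9.67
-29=-29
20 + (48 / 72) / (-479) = 28738 / 1437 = 20.00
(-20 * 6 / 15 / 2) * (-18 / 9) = 8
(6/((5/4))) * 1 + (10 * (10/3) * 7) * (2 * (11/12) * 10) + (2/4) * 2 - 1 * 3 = 192626/45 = 4280.58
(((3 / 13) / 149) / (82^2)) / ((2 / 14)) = 21 / 13024388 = 0.00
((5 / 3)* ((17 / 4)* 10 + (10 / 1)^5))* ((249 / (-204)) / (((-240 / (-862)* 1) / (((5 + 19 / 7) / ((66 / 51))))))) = -21472922115 / 4928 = -4357329.97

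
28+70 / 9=322 / 9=35.78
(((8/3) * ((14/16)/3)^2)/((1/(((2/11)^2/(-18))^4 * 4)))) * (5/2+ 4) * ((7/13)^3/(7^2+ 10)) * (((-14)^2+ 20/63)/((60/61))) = 1811429648/51114929711893285095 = 0.00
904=904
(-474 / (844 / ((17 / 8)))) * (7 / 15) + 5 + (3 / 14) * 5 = 5.51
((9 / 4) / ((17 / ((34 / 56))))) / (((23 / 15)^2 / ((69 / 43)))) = 0.05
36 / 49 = 0.73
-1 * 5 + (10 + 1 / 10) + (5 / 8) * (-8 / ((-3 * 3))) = 509 / 90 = 5.66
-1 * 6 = -6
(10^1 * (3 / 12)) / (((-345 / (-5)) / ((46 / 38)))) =5 / 114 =0.04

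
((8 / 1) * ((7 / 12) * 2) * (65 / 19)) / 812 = 65 / 1653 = 0.04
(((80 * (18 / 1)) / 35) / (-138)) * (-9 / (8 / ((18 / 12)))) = 0.50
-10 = -10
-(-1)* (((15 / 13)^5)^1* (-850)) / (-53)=645468750 / 19678529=32.80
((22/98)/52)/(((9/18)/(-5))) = -55/1274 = -0.04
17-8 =9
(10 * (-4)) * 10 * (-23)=9200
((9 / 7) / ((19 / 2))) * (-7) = -18 / 19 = -0.95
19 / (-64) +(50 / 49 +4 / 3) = 19351 / 9408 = 2.06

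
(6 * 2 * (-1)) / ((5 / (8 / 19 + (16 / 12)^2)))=-1504 / 285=-5.28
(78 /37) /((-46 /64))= -2496 /851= -2.93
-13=-13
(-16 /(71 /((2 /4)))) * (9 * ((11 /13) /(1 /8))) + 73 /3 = 48371 /2769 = 17.47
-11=-11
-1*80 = -80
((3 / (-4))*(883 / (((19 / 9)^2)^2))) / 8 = -4.17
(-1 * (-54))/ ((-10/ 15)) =-81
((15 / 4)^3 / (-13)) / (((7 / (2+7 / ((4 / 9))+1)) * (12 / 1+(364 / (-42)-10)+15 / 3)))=151875 / 23296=6.52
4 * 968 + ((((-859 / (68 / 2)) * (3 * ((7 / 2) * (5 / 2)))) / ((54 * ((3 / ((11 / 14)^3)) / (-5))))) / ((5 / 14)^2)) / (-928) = 52776013279 / 13630464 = 3871.92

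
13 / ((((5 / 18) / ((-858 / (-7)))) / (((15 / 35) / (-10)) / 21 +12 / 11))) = 53560494 / 8575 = 6246.12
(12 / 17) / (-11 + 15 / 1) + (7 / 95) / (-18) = 0.17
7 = 7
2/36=1/18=0.06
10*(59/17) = 590/17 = 34.71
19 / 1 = 19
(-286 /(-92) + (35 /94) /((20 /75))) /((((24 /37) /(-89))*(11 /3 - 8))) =128291987 /899392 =142.64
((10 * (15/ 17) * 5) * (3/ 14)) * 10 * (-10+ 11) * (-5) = -56250/ 119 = -472.69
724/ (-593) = -1.22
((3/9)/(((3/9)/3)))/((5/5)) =3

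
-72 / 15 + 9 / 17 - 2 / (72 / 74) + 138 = 201461 / 1530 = 131.67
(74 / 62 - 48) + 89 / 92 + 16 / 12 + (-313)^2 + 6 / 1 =97930.49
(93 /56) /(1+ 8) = 31 /168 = 0.18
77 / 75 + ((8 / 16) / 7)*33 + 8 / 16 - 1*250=-129211 / 525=-246.12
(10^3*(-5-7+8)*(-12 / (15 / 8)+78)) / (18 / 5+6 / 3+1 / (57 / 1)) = -50983.14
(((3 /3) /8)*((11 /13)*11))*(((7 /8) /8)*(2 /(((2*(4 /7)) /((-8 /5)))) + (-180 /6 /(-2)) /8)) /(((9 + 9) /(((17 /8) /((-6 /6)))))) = 532763 /38338560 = 0.01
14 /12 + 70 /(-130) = 0.63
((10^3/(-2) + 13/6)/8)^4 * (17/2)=1353286694297537/10616832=127466149.44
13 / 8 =1.62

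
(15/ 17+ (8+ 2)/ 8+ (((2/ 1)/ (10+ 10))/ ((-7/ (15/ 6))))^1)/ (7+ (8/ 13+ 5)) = 6487/ 39032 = 0.17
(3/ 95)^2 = 9/ 9025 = 0.00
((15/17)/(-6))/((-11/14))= 35/187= 0.19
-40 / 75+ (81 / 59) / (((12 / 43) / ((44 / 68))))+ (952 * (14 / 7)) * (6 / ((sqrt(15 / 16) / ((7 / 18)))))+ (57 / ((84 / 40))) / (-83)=81217289 / 34964580+ 53312 * sqrt(15) / 45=4590.69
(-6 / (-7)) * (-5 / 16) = -15 / 56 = -0.27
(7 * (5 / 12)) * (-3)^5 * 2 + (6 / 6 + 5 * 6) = -2773 / 2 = -1386.50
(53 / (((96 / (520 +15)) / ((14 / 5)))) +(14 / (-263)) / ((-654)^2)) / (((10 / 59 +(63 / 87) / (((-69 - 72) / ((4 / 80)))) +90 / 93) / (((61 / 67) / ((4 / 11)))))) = 3112359620235197507945 / 1708980672588868368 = 1821.18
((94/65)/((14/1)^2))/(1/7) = 47/910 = 0.05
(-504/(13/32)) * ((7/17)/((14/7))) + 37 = -48271/221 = -218.42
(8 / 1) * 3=24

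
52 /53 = 0.98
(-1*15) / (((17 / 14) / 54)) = -11340 / 17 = -667.06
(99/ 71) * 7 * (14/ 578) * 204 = 58212/ 1207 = 48.23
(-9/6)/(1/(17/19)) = -51/38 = -1.34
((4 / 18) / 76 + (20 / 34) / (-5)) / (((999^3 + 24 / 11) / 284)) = -1041854 / 31881164968791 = -0.00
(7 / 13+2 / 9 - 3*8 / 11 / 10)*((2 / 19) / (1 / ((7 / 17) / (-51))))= -48874 / 106003755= -0.00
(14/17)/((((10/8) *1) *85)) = 56/7225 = 0.01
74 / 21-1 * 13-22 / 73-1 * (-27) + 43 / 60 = 550013 / 30660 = 17.94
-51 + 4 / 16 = -203 / 4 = -50.75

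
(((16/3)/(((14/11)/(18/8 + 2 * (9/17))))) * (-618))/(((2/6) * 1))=-3059100/119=-25706.72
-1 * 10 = -10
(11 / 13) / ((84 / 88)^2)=5324 / 5733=0.93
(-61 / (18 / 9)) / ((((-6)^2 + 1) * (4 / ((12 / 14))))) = -183 / 1036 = -0.18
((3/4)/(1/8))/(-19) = -6/19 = -0.32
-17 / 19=-0.89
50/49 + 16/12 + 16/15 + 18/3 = 2308/245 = 9.42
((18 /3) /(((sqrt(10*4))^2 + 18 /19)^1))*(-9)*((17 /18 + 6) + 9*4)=-44061 /778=-56.63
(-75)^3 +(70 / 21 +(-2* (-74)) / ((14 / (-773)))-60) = -9032171 / 21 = -430103.38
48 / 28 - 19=-121 / 7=-17.29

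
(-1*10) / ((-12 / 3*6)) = 5 / 12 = 0.42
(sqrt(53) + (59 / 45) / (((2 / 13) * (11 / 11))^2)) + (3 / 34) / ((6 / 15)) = sqrt(53) + 85091 / 1530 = 62.90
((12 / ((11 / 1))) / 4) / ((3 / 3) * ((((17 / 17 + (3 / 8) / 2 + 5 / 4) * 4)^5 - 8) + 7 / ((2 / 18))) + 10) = 3072 / 993198349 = 0.00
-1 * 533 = -533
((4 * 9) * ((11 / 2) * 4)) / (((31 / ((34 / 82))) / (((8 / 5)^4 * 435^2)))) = 417419329536 / 31775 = 13136721.62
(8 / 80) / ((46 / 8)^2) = 8 / 2645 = 0.00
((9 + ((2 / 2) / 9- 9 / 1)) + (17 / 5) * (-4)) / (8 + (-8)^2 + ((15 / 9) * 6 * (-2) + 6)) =-607 / 2610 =-0.23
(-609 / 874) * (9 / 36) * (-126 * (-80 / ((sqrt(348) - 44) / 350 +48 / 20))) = -53445231000 / 69184529 +134284500 * sqrt(87) / 69184529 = -754.40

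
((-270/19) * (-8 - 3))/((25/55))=6534/19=343.89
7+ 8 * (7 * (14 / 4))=203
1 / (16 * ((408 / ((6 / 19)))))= 1 / 20672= 0.00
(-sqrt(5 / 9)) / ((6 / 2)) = -0.25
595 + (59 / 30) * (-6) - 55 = 2641 / 5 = 528.20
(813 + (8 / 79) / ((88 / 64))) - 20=689181 / 869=793.07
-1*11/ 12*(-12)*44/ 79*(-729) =-352836/ 79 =-4466.28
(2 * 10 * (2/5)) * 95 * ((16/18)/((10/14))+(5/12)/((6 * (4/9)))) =38323/36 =1064.53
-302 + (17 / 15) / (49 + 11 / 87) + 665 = 7757803 / 21370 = 363.02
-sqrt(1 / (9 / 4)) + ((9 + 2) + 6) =49 / 3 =16.33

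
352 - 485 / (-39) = 14213 / 39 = 364.44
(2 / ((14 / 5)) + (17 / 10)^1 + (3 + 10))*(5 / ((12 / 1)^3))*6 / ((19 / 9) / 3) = 3237 / 8512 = 0.38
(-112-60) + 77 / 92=-15747 / 92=-171.16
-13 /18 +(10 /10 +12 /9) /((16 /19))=295 /144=2.05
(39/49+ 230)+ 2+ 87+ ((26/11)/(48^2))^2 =2516282089561/7868399616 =319.80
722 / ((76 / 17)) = 323 / 2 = 161.50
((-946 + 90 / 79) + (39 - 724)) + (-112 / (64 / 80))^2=1419641 / 79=17970.14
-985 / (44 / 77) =-6895 / 4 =-1723.75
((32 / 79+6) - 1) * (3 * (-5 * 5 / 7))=-57.91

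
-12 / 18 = -2 / 3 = -0.67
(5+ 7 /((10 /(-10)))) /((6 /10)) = -10 /3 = -3.33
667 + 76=743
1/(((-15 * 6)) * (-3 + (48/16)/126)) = 7/1875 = 0.00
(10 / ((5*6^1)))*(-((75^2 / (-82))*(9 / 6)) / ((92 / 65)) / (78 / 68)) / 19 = 159375 / 143336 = 1.11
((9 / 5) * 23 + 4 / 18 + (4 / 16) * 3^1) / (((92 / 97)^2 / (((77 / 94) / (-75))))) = -5525708111 / 10740816000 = -0.51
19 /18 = 1.06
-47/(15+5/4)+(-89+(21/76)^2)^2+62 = 17275735578577/2168541440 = 7966.52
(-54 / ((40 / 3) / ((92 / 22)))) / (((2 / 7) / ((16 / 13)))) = -52164 / 715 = -72.96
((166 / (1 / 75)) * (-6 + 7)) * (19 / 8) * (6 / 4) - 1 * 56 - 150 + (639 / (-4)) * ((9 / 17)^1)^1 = 5992507 / 136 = 44062.55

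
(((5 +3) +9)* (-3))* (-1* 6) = 306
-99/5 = -19.80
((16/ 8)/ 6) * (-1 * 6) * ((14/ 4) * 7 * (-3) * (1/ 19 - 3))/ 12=-686/ 19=-36.11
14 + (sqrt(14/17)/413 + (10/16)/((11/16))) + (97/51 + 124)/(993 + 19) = sqrt(238)/7021 + 775909/51612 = 15.04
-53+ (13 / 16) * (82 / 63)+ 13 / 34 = -51.56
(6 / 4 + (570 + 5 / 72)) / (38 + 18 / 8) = 5879 / 414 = 14.20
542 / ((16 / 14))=474.25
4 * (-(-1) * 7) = 28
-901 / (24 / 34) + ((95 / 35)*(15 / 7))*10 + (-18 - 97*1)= -783953 / 588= -1333.25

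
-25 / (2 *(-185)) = 5 / 74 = 0.07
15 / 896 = 0.02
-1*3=-3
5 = 5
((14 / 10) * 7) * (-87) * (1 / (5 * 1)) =-4263 / 25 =-170.52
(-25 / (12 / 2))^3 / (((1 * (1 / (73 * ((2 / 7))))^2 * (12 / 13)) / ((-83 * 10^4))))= 112304511718750 / 3969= 28295417414.65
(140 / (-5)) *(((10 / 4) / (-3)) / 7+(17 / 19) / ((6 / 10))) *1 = -730 / 19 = -38.42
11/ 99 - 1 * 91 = -818/ 9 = -90.89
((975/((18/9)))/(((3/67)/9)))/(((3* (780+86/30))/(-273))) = -267505875/23486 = -11390.01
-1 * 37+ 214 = 177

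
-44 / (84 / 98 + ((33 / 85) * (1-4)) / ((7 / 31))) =26180 / 2559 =10.23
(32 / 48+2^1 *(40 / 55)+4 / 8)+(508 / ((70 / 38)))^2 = 6148844789 / 80850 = 76052.50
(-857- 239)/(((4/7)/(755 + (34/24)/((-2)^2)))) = -1448769.29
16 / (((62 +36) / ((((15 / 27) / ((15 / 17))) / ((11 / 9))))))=136 / 1617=0.08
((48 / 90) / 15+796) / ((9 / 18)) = 358216 / 225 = 1592.07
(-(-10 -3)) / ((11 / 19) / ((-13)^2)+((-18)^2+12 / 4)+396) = 41743 / 2321564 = 0.02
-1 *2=-2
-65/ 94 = -0.69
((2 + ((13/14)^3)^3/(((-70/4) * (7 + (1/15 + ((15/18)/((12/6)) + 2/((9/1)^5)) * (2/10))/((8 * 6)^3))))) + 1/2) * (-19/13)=-24492883518637400117197/6714568786683457322350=-3.65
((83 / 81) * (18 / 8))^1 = 83 / 36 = 2.31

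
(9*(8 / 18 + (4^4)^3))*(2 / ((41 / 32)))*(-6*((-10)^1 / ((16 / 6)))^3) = 3057647697000 / 41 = 74576773097.56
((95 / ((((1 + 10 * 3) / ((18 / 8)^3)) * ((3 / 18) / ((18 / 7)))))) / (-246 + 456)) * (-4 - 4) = -124659 / 6076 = -20.52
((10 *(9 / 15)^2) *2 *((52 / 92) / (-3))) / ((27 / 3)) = -52 / 345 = -0.15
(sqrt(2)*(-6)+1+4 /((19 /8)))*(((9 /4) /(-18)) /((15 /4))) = -17 /190+sqrt(2) /5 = 0.19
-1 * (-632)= 632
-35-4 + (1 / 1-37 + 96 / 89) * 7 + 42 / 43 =-1081023 / 3827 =-282.47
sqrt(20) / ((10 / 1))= sqrt(5) / 5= 0.45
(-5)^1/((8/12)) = -15/2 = -7.50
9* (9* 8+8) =720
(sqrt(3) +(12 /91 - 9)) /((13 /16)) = -12912 /1183 +16 * sqrt(3) /13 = -8.78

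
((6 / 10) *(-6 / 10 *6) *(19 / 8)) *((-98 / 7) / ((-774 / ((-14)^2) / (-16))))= 312816 / 1075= 290.99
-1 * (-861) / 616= 123 / 88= 1.40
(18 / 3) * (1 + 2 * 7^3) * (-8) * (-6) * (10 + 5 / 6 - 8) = 560592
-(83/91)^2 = -6889/8281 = -0.83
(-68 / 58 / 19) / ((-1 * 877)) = 34 / 483227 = 0.00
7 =7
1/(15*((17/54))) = 18/85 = 0.21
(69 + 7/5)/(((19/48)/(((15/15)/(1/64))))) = 1081344/95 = 11382.57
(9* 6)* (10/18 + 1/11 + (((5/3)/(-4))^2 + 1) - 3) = -5607/88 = -63.72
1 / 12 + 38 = 457 / 12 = 38.08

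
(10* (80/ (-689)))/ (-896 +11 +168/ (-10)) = 4000/ 3106701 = 0.00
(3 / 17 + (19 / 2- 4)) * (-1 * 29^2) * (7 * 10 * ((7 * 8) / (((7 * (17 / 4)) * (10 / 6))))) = -109074336 / 289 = -377419.85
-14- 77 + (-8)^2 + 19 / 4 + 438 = 1663 / 4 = 415.75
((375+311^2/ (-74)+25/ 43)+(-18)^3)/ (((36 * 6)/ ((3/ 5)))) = -21521327/ 1145520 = -18.79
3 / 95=0.03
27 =27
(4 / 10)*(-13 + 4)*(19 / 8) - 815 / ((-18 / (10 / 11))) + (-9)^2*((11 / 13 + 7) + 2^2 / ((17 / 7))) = 350747431 / 437580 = 801.56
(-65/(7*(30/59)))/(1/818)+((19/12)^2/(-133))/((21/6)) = -52702123/3528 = -14938.24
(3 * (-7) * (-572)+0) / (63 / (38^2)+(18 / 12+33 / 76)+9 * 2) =361361 / 601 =601.27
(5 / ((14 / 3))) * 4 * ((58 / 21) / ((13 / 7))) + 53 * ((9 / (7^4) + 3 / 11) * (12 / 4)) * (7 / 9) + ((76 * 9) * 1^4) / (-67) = 99756766 / 3286283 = 30.36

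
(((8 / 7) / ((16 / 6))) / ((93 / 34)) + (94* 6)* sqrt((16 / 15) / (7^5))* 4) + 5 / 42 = 359 / 1302 + 3008* sqrt(105) / 1715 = 18.25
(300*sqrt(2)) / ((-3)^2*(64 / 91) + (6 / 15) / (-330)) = 22522500*sqrt(2) / 475109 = 67.04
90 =90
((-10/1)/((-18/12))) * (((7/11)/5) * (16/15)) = 448/495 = 0.91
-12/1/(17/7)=-4.94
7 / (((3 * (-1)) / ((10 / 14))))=-5 / 3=-1.67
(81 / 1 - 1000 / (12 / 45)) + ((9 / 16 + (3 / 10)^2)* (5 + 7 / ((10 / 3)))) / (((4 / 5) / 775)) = 104829 / 128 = 818.98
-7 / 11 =-0.64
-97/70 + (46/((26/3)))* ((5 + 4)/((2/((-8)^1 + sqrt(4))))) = -131671/910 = -144.69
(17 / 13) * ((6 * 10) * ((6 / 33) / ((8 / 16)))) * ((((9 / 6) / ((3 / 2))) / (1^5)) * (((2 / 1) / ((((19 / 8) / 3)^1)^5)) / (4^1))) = 16243752960 / 354082157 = 45.88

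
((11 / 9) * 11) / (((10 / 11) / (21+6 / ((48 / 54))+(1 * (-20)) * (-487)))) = 52003501 / 360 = 144454.17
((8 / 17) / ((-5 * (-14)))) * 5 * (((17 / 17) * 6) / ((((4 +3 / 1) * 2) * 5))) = 12 / 4165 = 0.00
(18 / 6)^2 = 9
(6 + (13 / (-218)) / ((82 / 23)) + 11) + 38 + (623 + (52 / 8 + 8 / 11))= 134737061 / 196636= 685.21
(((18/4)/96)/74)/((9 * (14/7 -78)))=-1/1079808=-0.00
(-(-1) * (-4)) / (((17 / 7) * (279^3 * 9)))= -28 / 3322798767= -0.00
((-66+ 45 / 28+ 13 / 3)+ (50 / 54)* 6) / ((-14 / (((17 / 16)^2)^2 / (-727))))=-1147160935 / 168090402816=-0.01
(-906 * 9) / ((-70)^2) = -4077 / 2450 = -1.66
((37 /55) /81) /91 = 37 /405405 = 0.00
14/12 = 7/6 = 1.17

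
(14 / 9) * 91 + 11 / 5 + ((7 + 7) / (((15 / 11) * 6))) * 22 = 907 / 5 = 181.40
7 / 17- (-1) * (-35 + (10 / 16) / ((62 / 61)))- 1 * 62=-809247 / 8432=-95.97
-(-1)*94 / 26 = 47 / 13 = 3.62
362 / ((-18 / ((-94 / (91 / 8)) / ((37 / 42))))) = 272224 / 1443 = 188.65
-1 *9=-9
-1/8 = -0.12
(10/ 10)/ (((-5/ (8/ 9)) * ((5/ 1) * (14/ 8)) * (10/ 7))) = -16/ 1125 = -0.01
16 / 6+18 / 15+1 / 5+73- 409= -4979 / 15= -331.93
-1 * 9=-9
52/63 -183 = -11477/63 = -182.17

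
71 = 71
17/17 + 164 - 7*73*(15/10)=-601.50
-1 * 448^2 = -200704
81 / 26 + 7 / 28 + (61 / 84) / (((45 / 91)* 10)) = 246559 / 70200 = 3.51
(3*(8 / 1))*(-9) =-216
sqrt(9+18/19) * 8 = 24 * sqrt(399)/19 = 25.23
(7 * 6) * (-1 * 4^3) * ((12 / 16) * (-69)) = 139104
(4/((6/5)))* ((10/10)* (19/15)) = 38/9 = 4.22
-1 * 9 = -9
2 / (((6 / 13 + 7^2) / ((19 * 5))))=2470 / 643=3.84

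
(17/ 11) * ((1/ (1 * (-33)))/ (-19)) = 17/ 6897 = 0.00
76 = 76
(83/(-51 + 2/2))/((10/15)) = -249/100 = -2.49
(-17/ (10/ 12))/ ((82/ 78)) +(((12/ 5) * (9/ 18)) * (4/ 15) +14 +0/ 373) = -5212/ 1025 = -5.08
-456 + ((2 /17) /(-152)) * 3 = -589155 /1292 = -456.00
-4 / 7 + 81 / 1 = 563 / 7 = 80.43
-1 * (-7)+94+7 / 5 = 512 / 5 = 102.40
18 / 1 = 18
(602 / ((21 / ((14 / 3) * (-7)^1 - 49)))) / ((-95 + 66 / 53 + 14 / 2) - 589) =223342 / 64467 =3.46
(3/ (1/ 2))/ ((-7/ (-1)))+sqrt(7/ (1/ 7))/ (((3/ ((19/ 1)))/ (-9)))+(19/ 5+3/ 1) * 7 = -12269/ 35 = -350.54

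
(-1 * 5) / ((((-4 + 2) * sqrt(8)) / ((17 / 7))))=2.15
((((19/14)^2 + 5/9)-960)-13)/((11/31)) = -53076433/19404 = -2735.33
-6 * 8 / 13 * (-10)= 480 / 13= 36.92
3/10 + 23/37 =341/370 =0.92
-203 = -203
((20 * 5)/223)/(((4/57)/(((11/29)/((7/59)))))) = 924825/45269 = 20.43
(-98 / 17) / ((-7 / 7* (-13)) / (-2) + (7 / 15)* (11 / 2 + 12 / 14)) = 1470 / 901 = 1.63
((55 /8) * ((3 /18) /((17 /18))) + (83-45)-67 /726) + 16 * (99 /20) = 29206343 /246840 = 118.32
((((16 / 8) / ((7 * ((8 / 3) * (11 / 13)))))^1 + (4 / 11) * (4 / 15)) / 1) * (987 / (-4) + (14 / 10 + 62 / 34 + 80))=-19144589 / 523600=-36.56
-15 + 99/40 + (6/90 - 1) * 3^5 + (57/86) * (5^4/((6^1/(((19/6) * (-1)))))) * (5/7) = -3571261/9030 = -395.49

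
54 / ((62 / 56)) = 1512 / 31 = 48.77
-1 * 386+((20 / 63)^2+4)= -1515758 / 3969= -381.90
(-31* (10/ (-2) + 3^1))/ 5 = 62/ 5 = 12.40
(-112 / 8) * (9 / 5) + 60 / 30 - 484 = -2536 / 5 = -507.20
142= 142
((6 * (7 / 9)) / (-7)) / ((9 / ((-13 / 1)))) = 26 / 27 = 0.96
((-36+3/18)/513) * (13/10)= -559/6156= -0.09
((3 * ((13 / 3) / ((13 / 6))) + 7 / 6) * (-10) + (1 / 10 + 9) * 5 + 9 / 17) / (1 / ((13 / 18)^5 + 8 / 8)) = -5912151515 / 192735936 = -30.67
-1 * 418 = -418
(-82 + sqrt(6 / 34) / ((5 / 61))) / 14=-41 / 7 + 61*sqrt(51) / 1190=-5.49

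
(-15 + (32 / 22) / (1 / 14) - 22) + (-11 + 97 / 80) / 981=-1596717 / 95920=-16.65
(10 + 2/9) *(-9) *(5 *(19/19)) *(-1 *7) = 3220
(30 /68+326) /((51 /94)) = 521653 /867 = 601.68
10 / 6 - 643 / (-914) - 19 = -45599 / 2742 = -16.63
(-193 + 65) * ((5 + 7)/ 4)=-384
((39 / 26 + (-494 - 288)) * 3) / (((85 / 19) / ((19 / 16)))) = -621.53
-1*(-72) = 72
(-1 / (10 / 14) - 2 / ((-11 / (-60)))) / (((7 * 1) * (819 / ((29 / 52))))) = -19633 / 16396380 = -0.00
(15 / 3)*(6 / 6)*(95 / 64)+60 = 4315 / 64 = 67.42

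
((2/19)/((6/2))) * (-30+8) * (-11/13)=484/741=0.65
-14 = -14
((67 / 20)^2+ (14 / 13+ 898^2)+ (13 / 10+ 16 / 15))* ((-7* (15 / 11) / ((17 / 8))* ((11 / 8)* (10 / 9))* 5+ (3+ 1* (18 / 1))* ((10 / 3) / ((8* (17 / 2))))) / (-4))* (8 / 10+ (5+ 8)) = 196463908809847 / 2121600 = 92601766.97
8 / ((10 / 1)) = 4 / 5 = 0.80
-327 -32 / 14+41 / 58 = -133403 / 406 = -328.58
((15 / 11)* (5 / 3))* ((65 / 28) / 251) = 1625 / 77308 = 0.02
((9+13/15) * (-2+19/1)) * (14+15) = 72964/15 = 4864.27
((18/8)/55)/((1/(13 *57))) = 6669/220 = 30.31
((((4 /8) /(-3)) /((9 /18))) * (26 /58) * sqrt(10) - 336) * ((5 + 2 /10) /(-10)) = 169 * sqrt(10) /2175 + 4368 /25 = 174.97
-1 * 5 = -5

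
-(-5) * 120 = 600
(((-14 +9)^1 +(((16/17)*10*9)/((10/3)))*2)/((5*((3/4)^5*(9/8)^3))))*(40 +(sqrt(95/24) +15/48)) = 102105088*sqrt(570)/45172485 +1097629696/1003833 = 1147.40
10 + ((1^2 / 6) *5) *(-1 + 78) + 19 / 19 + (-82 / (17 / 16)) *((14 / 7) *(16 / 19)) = -106231 / 1938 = -54.81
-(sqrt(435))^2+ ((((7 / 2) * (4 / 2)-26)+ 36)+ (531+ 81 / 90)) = 1139 / 10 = 113.90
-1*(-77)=77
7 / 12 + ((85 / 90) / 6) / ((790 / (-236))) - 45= -44.46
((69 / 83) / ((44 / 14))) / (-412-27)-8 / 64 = -402739 / 3206456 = -0.13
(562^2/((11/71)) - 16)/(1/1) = 22424748/11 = 2038613.45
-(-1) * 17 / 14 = 17 / 14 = 1.21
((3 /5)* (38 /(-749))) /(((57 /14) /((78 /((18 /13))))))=-676 /1605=-0.42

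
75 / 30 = 5 / 2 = 2.50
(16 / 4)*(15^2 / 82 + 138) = 23082 / 41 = 562.98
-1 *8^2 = -64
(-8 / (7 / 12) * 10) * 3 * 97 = -279360 / 7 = -39908.57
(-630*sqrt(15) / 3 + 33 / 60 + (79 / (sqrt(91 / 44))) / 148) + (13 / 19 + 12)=-210*sqrt(15) + 79*sqrt(1001) / 6734 + 5029 / 380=-799.72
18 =18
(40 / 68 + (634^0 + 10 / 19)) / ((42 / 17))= 0.86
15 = 15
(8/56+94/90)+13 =4469/315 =14.19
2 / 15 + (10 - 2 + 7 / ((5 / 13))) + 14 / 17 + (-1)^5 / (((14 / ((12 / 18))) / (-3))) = 9746 / 357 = 27.30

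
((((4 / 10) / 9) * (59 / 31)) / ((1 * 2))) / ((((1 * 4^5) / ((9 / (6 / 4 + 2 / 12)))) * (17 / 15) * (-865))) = -531 / 2333977600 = -0.00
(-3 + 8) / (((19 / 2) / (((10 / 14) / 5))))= 10 / 133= 0.08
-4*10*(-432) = 17280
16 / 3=5.33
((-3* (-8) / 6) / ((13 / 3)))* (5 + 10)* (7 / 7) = 180 / 13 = 13.85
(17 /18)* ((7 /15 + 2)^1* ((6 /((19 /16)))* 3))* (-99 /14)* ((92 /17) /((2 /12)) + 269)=-10012200 /133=-75279.70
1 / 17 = 0.06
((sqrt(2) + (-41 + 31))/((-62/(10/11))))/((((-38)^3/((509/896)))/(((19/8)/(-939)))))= 12725/3314249207808-2545*sqrt(2)/6628498415616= 0.00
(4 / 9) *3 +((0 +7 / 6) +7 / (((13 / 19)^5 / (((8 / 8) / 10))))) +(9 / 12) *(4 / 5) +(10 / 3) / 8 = 182338981 / 22277580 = 8.18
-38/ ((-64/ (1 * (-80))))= -47.50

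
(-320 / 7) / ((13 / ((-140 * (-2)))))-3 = -12839 / 13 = -987.62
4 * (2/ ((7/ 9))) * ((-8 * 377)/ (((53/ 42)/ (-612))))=797382144/ 53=15044946.11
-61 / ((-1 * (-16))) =-3.81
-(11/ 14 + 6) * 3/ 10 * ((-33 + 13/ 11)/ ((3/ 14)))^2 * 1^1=-16292500/ 363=-44882.92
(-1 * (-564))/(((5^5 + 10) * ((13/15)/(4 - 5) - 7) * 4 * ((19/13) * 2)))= -1833/937156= -0.00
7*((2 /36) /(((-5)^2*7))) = 1 /450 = 0.00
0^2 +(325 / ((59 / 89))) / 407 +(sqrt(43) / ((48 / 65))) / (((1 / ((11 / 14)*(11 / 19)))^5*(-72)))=28925 / 24013 - 1685932599065*sqrt(43) / 4602374099398656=1.20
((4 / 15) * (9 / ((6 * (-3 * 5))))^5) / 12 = -1 / 4500000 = -0.00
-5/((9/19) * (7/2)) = -190/63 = -3.02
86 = 86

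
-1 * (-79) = 79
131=131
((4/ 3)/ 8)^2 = 1/ 36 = 0.03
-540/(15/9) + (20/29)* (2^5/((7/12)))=-58092/203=-286.17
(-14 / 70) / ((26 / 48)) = -24 / 65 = -0.37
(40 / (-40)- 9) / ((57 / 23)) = -230 / 57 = -4.04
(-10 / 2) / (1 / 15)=-75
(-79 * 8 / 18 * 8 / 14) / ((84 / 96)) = -22.93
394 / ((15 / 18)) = 2364 / 5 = 472.80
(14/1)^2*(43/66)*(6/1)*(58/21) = 69832/33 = 2116.12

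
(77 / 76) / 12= 77 / 912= 0.08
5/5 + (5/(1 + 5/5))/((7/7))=7/2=3.50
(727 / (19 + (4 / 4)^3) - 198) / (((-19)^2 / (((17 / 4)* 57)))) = -164883 / 1520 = -108.48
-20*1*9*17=-3060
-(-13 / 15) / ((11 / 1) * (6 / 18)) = 13 / 55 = 0.24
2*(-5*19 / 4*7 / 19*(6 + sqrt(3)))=-105 - 35*sqrt(3) / 2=-135.31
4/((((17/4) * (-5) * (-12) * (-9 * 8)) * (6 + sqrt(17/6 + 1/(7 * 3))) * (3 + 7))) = -7/1773525 + 11 * sqrt(42)/63846900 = -0.00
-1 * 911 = -911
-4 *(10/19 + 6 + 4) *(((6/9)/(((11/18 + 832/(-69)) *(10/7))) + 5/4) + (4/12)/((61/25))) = -133390360/2353929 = -56.67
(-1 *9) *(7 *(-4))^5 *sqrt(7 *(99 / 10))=232339968 *sqrt(770) / 5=1289434492.52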